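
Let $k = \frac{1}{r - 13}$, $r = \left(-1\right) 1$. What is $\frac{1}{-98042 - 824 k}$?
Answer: $- \frac{7}{685882} \approx -1.0206 \cdot 10^{-5}$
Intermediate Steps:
$r = -1$
$k = - \frac{1}{14}$ ($k = \frac{1}{-1 - 13} = \frac{1}{-14} = - \frac{1}{14} \approx -0.071429$)
$\frac{1}{-98042 - 824 k} = \frac{1}{-98042 - - \frac{412}{7}} = \frac{1}{-98042 + \frac{412}{7}} = \frac{1}{- \frac{685882}{7}} = - \frac{7}{685882}$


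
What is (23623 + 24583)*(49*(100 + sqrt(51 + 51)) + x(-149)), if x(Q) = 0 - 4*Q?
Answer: 264940176 + 2362094*sqrt(102) ≈ 2.8880e+8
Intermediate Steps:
x(Q) = -4*Q
(23623 + 24583)*(49*(100 + sqrt(51 + 51)) + x(-149)) = (23623 + 24583)*(49*(100 + sqrt(51 + 51)) - 4*(-149)) = 48206*(49*(100 + sqrt(102)) + 596) = 48206*((4900 + 49*sqrt(102)) + 596) = 48206*(5496 + 49*sqrt(102)) = 264940176 + 2362094*sqrt(102)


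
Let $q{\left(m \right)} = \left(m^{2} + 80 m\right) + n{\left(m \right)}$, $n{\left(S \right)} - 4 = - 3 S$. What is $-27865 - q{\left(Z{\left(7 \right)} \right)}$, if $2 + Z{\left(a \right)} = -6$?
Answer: $-27317$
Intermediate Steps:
$n{\left(S \right)} = 4 - 3 S$
$Z{\left(a \right)} = -8$ ($Z{\left(a \right)} = -2 - 6 = -8$)
$q{\left(m \right)} = 4 + m^{2} + 77 m$ ($q{\left(m \right)} = \left(m^{2} + 80 m\right) - \left(-4 + 3 m\right) = 4 + m^{2} + 77 m$)
$-27865 - q{\left(Z{\left(7 \right)} \right)} = -27865 - \left(4 + \left(-8\right)^{2} + 77 \left(-8\right)\right) = -27865 - \left(4 + 64 - 616\right) = -27865 - -548 = -27865 + 548 = -27317$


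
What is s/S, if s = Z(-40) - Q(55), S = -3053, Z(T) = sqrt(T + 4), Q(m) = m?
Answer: 55/3053 - 6*I/3053 ≈ 0.018015 - 0.0019653*I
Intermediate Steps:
Z(T) = sqrt(4 + T)
s = -55 + 6*I (s = sqrt(4 - 40) - 1*55 = sqrt(-36) - 55 = 6*I - 55 = -55 + 6*I ≈ -55.0 + 6.0*I)
s/S = (-55 + 6*I)/(-3053) = (-55 + 6*I)*(-1/3053) = 55/3053 - 6*I/3053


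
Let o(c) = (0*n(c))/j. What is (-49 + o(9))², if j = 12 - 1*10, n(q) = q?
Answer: 2401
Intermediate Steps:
j = 2 (j = 12 - 10 = 2)
o(c) = 0 (o(c) = (0*c)/2 = 0*(½) = 0)
(-49 + o(9))² = (-49 + 0)² = (-49)² = 2401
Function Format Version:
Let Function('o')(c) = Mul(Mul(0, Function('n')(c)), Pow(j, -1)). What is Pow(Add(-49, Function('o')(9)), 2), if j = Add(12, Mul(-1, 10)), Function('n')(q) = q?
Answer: 2401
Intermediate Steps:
j = 2 (j = Add(12, -10) = 2)
Function('o')(c) = 0 (Function('o')(c) = Mul(Mul(0, c), Pow(2, -1)) = Mul(0, Rational(1, 2)) = 0)
Pow(Add(-49, Function('o')(9)), 2) = Pow(Add(-49, 0), 2) = Pow(-49, 2) = 2401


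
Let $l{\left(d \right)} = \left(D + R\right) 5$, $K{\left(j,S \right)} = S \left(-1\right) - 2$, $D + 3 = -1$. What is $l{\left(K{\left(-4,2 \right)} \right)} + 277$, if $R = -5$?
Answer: $232$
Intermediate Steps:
$D = -4$ ($D = -3 - 1 = -4$)
$K{\left(j,S \right)} = -2 - S$ ($K{\left(j,S \right)} = - S - 2 = -2 - S$)
$l{\left(d \right)} = -45$ ($l{\left(d \right)} = \left(-4 - 5\right) 5 = \left(-9\right) 5 = -45$)
$l{\left(K{\left(-4,2 \right)} \right)} + 277 = -45 + 277 = 232$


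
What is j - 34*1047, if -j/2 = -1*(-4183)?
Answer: -43964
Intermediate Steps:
j = -8366 (j = -(-2)*(-4183) = -2*4183 = -8366)
j - 34*1047 = -8366 - 34*1047 = -8366 - 35598 = -43964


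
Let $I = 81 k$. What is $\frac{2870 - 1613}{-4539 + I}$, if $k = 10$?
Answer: $- \frac{419}{1243} \approx -0.33709$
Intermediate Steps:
$I = 810$ ($I = 81 \cdot 10 = 810$)
$\frac{2870 - 1613}{-4539 + I} = \frac{2870 - 1613}{-4539 + 810} = \frac{1257}{-3729} = 1257 \left(- \frac{1}{3729}\right) = - \frac{419}{1243}$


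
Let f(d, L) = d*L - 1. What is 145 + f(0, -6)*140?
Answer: 5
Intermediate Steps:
f(d, L) = -1 + L*d (f(d, L) = L*d - 1 = -1 + L*d)
145 + f(0, -6)*140 = 145 + (-1 - 6*0)*140 = 145 + (-1 + 0)*140 = 145 - 1*140 = 145 - 140 = 5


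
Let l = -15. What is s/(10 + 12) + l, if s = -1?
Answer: -331/22 ≈ -15.045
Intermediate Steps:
s/(10 + 12) + l = -1/(10 + 12) - 15 = -1/22 - 15 = -331/22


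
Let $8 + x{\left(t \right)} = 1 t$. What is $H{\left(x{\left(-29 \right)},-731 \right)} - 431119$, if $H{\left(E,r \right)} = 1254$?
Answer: $-429865$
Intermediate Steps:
$x{\left(t \right)} = -8 + t$ ($x{\left(t \right)} = -8 + 1 t = -8 + t$)
$H{\left(x{\left(-29 \right)},-731 \right)} - 431119 = 1254 - 431119 = -429865$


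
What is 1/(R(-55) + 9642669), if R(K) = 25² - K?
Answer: 1/9643349 ≈ 1.0370e-7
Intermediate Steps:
R(K) = 625 - K
1/(R(-55) + 9642669) = 1/((625 - 1*(-55)) + 9642669) = 1/((625 + 55) + 9642669) = 1/(680 + 9642669) = 1/9643349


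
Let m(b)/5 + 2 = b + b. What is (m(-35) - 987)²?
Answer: 1814409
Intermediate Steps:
m(b) = -10 + 10*b (m(b) = -10 + 5*(b + b) = -10 + 5*(2*b) = -10 + 10*b)
(m(-35) - 987)² = ((-10 + 10*(-35)) - 987)² = ((-10 - 350) - 987)² = (-360 - 987)² = (-1347)² = 1814409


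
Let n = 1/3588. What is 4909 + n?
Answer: 17613493/3588 ≈ 4909.0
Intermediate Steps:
n = 1/3588 ≈ 0.00027871
4909 + n = 4909 + 1/3588 = 17613493/3588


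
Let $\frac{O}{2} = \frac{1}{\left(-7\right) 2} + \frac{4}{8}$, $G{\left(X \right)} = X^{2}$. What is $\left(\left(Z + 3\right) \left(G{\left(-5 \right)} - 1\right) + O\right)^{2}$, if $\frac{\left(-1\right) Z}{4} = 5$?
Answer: $\frac{8122500}{49} \approx 1.6577 \cdot 10^{5}$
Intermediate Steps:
$Z = -20$ ($Z = \left(-4\right) 5 = -20$)
$O = \frac{6}{7}$ ($O = 2 \left(\frac{1}{\left(-7\right) 2} + \frac{4}{8}\right) = 2 \left(\left(- \frac{1}{7}\right) \frac{1}{2} + 4 \cdot \frac{1}{8}\right) = 2 \left(- \frac{1}{14} + \frac{1}{2}\right) = 2 \cdot \frac{3}{7} = \frac{6}{7} \approx 0.85714$)
$\left(\left(Z + 3\right) \left(G{\left(-5 \right)} - 1\right) + O\right)^{2} = \left(\left(-20 + 3\right) \left(\left(-5\right)^{2} - 1\right) + \frac{6}{7}\right)^{2} = \left(- 17 \left(25 - 1\right) + \frac{6}{7}\right)^{2} = \left(\left(-17\right) 24 + \frac{6}{7}\right)^{2} = \left(-408 + \frac{6}{7}\right)^{2} = \left(- \frac{2850}{7}\right)^{2} = \frac{8122500}{49}$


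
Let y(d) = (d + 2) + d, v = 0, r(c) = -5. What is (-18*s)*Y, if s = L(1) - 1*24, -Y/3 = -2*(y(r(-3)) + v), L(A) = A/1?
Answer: -19872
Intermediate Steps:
y(d) = 2 + 2*d (y(d) = (2 + d) + d = 2 + 2*d)
L(A) = A (L(A) = A*1 = A)
Y = -48 (Y = -(-6)*((2 + 2*(-5)) + 0) = -(-6)*((2 - 10) + 0) = -(-6)*(-8 + 0) = -(-6)*(-8) = -3*16 = -48)
s = -23 (s = 1 - 1*24 = 1 - 24 = -23)
(-18*s)*Y = -18*(-23)*(-48) = 414*(-48) = -19872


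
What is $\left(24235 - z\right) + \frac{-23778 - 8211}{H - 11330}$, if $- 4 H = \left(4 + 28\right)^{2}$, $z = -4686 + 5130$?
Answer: $\frac{91891505}{3862} \approx 23794.0$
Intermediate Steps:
$z = 444$
$H = -256$ ($H = - \frac{\left(4 + 28\right)^{2}}{4} = - \frac{32^{2}}{4} = \left(- \frac{1}{4}\right) 1024 = -256$)
$\left(24235 - z\right) + \frac{-23778 - 8211}{H - 11330} = \left(24235 - 444\right) + \frac{-23778 - 8211}{-256 - 11330} = \left(24235 - 444\right) - \frac{31989}{-11586} = 23791 - - \frac{10663}{3862} = 23791 + \frac{10663}{3862} = \frac{91891505}{3862}$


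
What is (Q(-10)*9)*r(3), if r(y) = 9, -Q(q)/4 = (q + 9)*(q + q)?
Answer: -6480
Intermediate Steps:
Q(q) = -8*q*(9 + q) (Q(q) = -4*(q + 9)*(q + q) = -4*(9 + q)*2*q = -8*q*(9 + q))
(Q(-10)*9)*r(3) = (-8*(-10)*(9 - 10)*9)*9 = (-8*(-10)*(-1)*9)*9 = -80*9*9 = -720*9 = -6480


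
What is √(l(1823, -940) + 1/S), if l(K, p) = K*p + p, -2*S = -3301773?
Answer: I*√18691627227970478694/3301773 ≈ 1309.4*I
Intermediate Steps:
S = 3301773/2 (S = -½*(-3301773) = 3301773/2 ≈ 1.6509e+6)
l(K, p) = p + K*p
√(l(1823, -940) + 1/S) = √(-940*(1 + 1823) + 1/(3301773/2)) = √(-940*1824 + 2/3301773) = √(-1714560 + 2/3301773) = √(-5661087914878/3301773) = I*√18691627227970478694/3301773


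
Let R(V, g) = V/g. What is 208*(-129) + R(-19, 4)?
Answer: -107347/4 ≈ -26837.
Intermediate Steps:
208*(-129) + R(-19, 4) = 208*(-129) - 19/4 = -26832 - 19*¼ = -26832 - 19/4 = -107347/4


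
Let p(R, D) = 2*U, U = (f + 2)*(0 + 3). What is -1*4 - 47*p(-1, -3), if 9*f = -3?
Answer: -474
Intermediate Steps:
f = -⅓ (f = (⅑)*(-3) = -⅓ ≈ -0.33333)
U = 5 (U = (-⅓ + 2)*(0 + 3) = (5/3)*3 = 5)
p(R, D) = 10 (p(R, D) = 2*5 = 10)
-1*4 - 47*p(-1, -3) = -1*4 - 47*10 = -4 - 470 = -474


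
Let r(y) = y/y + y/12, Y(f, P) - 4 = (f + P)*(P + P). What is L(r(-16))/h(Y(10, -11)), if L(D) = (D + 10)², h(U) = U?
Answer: 841/234 ≈ 3.5940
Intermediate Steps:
Y(f, P) = 4 + 2*P*(P + f) (Y(f, P) = 4 + (f + P)*(P + P) = 4 + (P + f)*(2*P) = 4 + 2*P*(P + f))
r(y) = 1 + y/12 (r(y) = 1 + y*(1/12) = 1 + y/12)
L(D) = (10 + D)²
L(r(-16))/h(Y(10, -11)) = (10 + (1 + (1/12)*(-16)))²/(4 + 2*(-11)² + 2*(-11)*10) = (10 + (1 - 4/3))²/(4 + 2*121 - 220) = (10 - ⅓)²/(4 + 242 - 220) = (29/3)²/26 = (841/9)*(1/26) = 841/234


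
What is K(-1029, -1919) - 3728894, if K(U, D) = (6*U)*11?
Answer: -3796808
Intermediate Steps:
K(U, D) = 66*U
K(-1029, -1919) - 3728894 = 66*(-1029) - 3728894 = -67914 - 3728894 = -3796808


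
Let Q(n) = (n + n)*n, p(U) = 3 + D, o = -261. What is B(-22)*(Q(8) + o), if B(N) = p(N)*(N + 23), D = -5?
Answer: 266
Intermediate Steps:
p(U) = -2 (p(U) = 3 - 5 = -2)
B(N) = -46 - 2*N (B(N) = -2*(N + 23) = -2*(23 + N) = -46 - 2*N)
Q(n) = 2*n² (Q(n) = (2*n)*n = 2*n²)
B(-22)*(Q(8) + o) = (-46 - 2*(-22))*(2*8² - 261) = (-46 + 44)*(2*64 - 261) = -2*(128 - 261) = -2*(-133) = 266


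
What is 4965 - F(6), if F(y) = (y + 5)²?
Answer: 4844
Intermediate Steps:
F(y) = (5 + y)²
4965 - F(6) = 4965 - (5 + 6)² = 4965 - 1*11² = 4965 - 1*121 = 4965 - 121 = 4844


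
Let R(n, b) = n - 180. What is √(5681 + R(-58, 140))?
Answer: √5443 ≈ 73.777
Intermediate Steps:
R(n, b) = -180 + n
√(5681 + R(-58, 140)) = √(5681 + (-180 - 58)) = √(5681 - 238) = √5443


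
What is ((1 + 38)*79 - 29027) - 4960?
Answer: -30906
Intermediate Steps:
((1 + 38)*79 - 29027) - 4960 = (39*79 - 29027) - 4960 = (3081 - 29027) - 4960 = -25946 - 4960 = -30906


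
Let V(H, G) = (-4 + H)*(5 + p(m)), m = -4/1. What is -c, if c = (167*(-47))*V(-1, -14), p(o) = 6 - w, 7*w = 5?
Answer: -2825640/7 ≈ -4.0366e+5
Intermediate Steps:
w = 5/7 (w = (⅐)*5 = 5/7 ≈ 0.71429)
m = -4 (m = -4*1 = -4)
p(o) = 37/7 (p(o) = 6 - 1*5/7 = 6 - 5/7 = 37/7)
V(H, G) = -288/7 + 72*H/7 (V(H, G) = (-4 + H)*(5 + 37/7) = (-4 + H)*(72/7) = -288/7 + 72*H/7)
c = 2825640/7 (c = (167*(-47))*(-288/7 + (72/7)*(-1)) = -7849*(-288/7 - 72/7) = -7849*(-360/7) = 2825640/7 ≈ 4.0366e+5)
-c = -1*2825640/7 = -2825640/7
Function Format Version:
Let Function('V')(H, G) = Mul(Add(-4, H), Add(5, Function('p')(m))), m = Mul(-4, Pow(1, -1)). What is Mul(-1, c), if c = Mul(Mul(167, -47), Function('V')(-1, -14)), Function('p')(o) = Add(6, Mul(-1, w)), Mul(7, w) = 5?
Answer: Rational(-2825640, 7) ≈ -4.0366e+5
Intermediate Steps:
w = Rational(5, 7) (w = Mul(Rational(1, 7), 5) = Rational(5, 7) ≈ 0.71429)
m = -4 (m = Mul(-4, 1) = -4)
Function('p')(o) = Rational(37, 7) (Function('p')(o) = Add(6, Mul(-1, Rational(5, 7))) = Add(6, Rational(-5, 7)) = Rational(37, 7))
Function('V')(H, G) = Add(Rational(-288, 7), Mul(Rational(72, 7), H)) (Function('V')(H, G) = Mul(Add(-4, H), Add(5, Rational(37, 7))) = Mul(Add(-4, H), Rational(72, 7)) = Add(Rational(-288, 7), Mul(Rational(72, 7), H)))
c = Rational(2825640, 7) (c = Mul(Mul(167, -47), Add(Rational(-288, 7), Mul(Rational(72, 7), -1))) = Mul(-7849, Add(Rational(-288, 7), Rational(-72, 7))) = Mul(-7849, Rational(-360, 7)) = Rational(2825640, 7) ≈ 4.0366e+5)
Mul(-1, c) = Mul(-1, Rational(2825640, 7)) = Rational(-2825640, 7)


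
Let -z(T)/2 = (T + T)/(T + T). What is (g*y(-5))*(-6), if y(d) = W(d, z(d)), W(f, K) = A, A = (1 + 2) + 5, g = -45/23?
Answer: 2160/23 ≈ 93.913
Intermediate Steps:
g = -45/23 (g = -45*1/23 = -45/23 ≈ -1.9565)
z(T) = -2 (z(T) = -2*(T + T)/(T + T) = -2*2*T/(2*T) = -2*2*T*1/(2*T) = -2*1 = -2)
A = 8 (A = 3 + 5 = 8)
W(f, K) = 8
y(d) = 8
(g*y(-5))*(-6) = -45/23*8*(-6) = -360/23*(-6) = 2160/23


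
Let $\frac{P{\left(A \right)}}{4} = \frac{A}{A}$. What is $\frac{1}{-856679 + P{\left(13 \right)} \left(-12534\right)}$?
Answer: $- \frac{1}{906815} \approx -1.1028 \cdot 10^{-6}$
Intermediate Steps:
$P{\left(A \right)} = 4$ ($P{\left(A \right)} = 4 \frac{A}{A} = 4 \cdot 1 = 4$)
$\frac{1}{-856679 + P{\left(13 \right)} \left(-12534\right)} = \frac{1}{-856679 + 4 \left(-12534\right)} = \frac{1}{-856679 - 50136} = \frac{1}{-906815} = - \frac{1}{906815}$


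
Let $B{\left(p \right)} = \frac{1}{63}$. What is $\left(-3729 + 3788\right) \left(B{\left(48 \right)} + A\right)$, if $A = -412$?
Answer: $- \frac{1531345}{63} \approx -24307.0$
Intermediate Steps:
$B{\left(p \right)} = \frac{1}{63}$
$\left(-3729 + 3788\right) \left(B{\left(48 \right)} + A\right) = \left(-3729 + 3788\right) \left(\frac{1}{63} - 412\right) = 59 \left(- \frac{25955}{63}\right) = - \frac{1531345}{63}$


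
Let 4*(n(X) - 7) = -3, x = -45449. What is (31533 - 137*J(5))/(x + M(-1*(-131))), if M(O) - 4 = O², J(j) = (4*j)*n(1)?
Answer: -3602/7071 ≈ -0.50940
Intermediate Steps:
n(X) = 25/4 (n(X) = 7 + (¼)*(-3) = 7 - ¾ = 25/4)
J(j) = 25*j (J(j) = (4*j)*(25/4) = 25*j)
M(O) = 4 + O²
(31533 - 137*J(5))/(x + M(-1*(-131))) = (31533 - 3425*5)/(-45449 + (4 + (-1*(-131))²)) = (31533 - 137*125)/(-45449 + (4 + 131²)) = (31533 - 17125)/(-45449 + (4 + 17161)) = 14408/(-45449 + 17165) = 14408/(-28284) = 14408*(-1/28284) = -3602/7071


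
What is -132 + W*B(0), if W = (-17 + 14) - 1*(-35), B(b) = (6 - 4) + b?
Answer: -68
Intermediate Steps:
B(b) = 2 + b
W = 32 (W = -3 + 35 = 32)
-132 + W*B(0) = -132 + 32*(2 + 0) = -132 + 32*2 = -132 + 64 = -68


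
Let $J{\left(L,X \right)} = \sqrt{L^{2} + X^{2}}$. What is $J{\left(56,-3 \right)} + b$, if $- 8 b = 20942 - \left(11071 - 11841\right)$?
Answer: $-2714 + \sqrt{3145} \approx -2657.9$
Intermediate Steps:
$b = -2714$ ($b = - \frac{20942 - \left(11071 - 11841\right)}{8} = - \frac{20942 - -770}{8} = - \frac{20942 + 770}{8} = \left(- \frac{1}{8}\right) 21712 = -2714$)
$J{\left(56,-3 \right)} + b = \sqrt{56^{2} + \left(-3\right)^{2}} - 2714 = \sqrt{3136 + 9} - 2714 = \sqrt{3145} - 2714 = -2714 + \sqrt{3145}$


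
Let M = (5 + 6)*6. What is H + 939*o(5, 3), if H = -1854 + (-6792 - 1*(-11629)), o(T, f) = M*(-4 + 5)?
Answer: 64957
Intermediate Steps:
M = 66 (M = 11*6 = 66)
o(T, f) = 66 (o(T, f) = 66*(-4 + 5) = 66*1 = 66)
H = 2983 (H = -1854 + (-6792 + 11629) = -1854 + 4837 = 2983)
H + 939*o(5, 3) = 2983 + 939*66 = 2983 + 61974 = 64957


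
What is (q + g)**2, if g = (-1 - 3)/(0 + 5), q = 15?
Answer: 5041/25 ≈ 201.64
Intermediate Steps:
g = -4/5 ≈ -0.80000
(q + g)**2 = (15 - 4/5)**2 = (71/5)**2 = 5041/25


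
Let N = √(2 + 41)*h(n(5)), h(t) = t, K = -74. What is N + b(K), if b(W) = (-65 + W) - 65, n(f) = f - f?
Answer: -204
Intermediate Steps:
n(f) = 0
N = 0 (N = √(2 + 41)*0 = √43*0 = 0)
b(W) = -130 + W
N + b(K) = 0 + (-130 - 74) = 0 - 204 = -204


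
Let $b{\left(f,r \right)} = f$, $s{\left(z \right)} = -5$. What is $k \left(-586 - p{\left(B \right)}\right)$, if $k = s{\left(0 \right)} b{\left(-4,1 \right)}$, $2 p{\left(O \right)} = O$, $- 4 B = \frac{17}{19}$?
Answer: $- \frac{445275}{38} \approx -11718.0$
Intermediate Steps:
$B = - \frac{17}{76}$ ($B = - \frac{17 \cdot \frac{1}{19}}{4} = \left(- \frac{1}{4}\right) \frac{17}{19} = - \frac{17}{76} \approx -0.22368$)
$p{\left(O \right)} = \frac{O}{2}$
$k = 20$ ($k = \left(-5\right) \left(-4\right) = 20$)
$k \left(-586 - p{\left(B \right)}\right) = 20 \left(-586 - \frac{1}{2} \left(- \frac{17}{76}\right)\right) = 20 \left(-586 - - \frac{17}{152}\right) = 20 \left(-586 + \frac{17}{152}\right) = 20 \left(- \frac{89055}{152}\right) = - \frac{445275}{38}$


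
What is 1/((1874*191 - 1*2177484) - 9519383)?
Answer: -1/11338933 ≈ -8.8192e-8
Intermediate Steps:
1/((1874*191 - 1*2177484) - 9519383) = 1/((357934 - 2177484) - 9519383) = 1/(-1819550 - 9519383) = 1/(-11338933) = -1/11338933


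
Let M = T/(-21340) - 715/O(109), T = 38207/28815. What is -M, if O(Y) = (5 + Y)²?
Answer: 18339945403/332974902150 ≈ 0.055079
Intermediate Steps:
T = 38207/28815 (T = 38207*(1/28815) = 38207/28815 ≈ 1.3259)
M = -18339945403/332974902150 (M = (38207/28815)/(-21340) - 715/(5 + 109)² = (38207/28815)*(-1/21340) - 715/(114²) = -38207/614912100 - 715/12996 = -18339945403/332974902150 ≈ -0.055079)
-M = -1*(-18339945403/332974902150) = 18339945403/332974902150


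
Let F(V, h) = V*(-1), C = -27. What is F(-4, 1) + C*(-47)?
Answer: 1273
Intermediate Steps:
F(V, h) = -V
F(-4, 1) + C*(-47) = -1*(-4) - 27*(-47) = 4 + 1269 = 1273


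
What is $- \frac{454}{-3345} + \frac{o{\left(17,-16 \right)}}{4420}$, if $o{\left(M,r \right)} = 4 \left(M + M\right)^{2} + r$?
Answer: $\frac{871022}{739245} \approx 1.1783$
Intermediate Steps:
$o{\left(M,r \right)} = r + 16 M^{2}$ ($o{\left(M,r \right)} = 4 \left(2 M\right)^{2} + r = 4 \cdot 4 M^{2} + r = 16 M^{2} + r = r + 16 M^{2}$)
$- \frac{454}{-3345} + \frac{o{\left(17,-16 \right)}}{4420} = - \frac{454}{-3345} + \frac{-16 + 16 \cdot 17^{2}}{4420} = \left(-454\right) \left(- \frac{1}{3345}\right) + \left(-16 + 16 \cdot 289\right) \frac{1}{4420} = \frac{454}{3345} + \left(-16 + 4624\right) \frac{1}{4420} = \frac{454}{3345} + 4608 \cdot \frac{1}{4420} = \frac{454}{3345} + \frac{1152}{1105} = \frac{871022}{739245}$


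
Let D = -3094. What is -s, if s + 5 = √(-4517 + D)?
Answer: 5 - I*√7611 ≈ 5.0 - 87.241*I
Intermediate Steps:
s = -5 + I*√7611 (s = -5 + √(-4517 - 3094) = -5 + √(-7611) = -5 + I*√7611 ≈ -5.0 + 87.241*I)
-s = -(-5 + I*√7611) = 5 - I*√7611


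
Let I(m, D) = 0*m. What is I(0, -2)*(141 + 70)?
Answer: 0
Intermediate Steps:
I(m, D) = 0
I(0, -2)*(141 + 70) = 0*(141 + 70) = 0*211 = 0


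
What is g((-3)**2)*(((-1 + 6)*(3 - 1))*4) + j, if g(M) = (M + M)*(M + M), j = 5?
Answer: 12965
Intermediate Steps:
g(M) = 4*M**2 (g(M) = (2*M)*(2*M) = 4*M**2)
g((-3)**2)*(((-1 + 6)*(3 - 1))*4) + j = (4*((-3)**2)**2)*(((-1 + 6)*(3 - 1))*4) + 5 = (4*9**2)*((5*2)*4) + 5 = (4*81)*(10*4) + 5 = 324*40 + 5 = 12960 + 5 = 12965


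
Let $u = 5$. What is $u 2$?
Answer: $10$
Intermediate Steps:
$u 2 = 5 \cdot 2 = 10$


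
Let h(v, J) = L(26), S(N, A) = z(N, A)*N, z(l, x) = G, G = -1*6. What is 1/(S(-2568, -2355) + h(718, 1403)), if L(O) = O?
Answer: 1/15434 ≈ 6.4792e-5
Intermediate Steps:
G = -6
z(l, x) = -6
S(N, A) = -6*N
h(v, J) = 26
1/(S(-2568, -2355) + h(718, 1403)) = 1/(-6*(-2568) + 26) = 1/(15408 + 26) = 1/15434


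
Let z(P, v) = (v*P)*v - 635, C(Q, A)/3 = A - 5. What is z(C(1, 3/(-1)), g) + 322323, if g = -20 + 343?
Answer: -2182208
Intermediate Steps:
C(Q, A) = -15 + 3*A (C(Q, A) = 3*(A - 5) = 3*(-5 + A) = -15 + 3*A)
g = 323
z(P, v) = -635 + P*v² (z(P, v) = (P*v)*v - 635 = P*v² - 635 = -635 + P*v²)
z(C(1, 3/(-1)), g) + 322323 = (-635 + (-15 + 3*(3/(-1)))*323²) + 322323 = (-635 + (-15 + 3*(3*(-1)))*104329) + 322323 = (-635 + (-15 + 3*(-3))*104329) + 322323 = (-635 + (-15 - 9)*104329) + 322323 = (-635 - 24*104329) + 322323 = (-635 - 2503896) + 322323 = -2504531 + 322323 = -2182208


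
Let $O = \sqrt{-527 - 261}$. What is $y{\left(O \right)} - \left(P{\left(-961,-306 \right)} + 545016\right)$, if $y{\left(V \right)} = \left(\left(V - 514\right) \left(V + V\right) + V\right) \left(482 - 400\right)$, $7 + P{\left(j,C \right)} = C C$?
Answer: $-767877 - 168428 i \sqrt{197} \approx -7.6788 \cdot 10^{5} - 2.364 \cdot 10^{6} i$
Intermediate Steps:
$P{\left(j,C \right)} = -7 + C^{2}$ ($P{\left(j,C \right)} = -7 + C C = -7 + C^{2}$)
$O = 2 i \sqrt{197}$ ($O = \sqrt{-788} = 2 i \sqrt{197} \approx 28.071 i$)
$y{\left(V \right)} = 82 V + 164 V \left(-514 + V\right)$ ($y{\left(V \right)} = \left(\left(-514 + V\right) 2 V + V\right) 82 = \left(2 V \left(-514 + V\right) + V\right) 82 = \left(V + 2 V \left(-514 + V\right)\right) 82 = 82 V + 164 V \left(-514 + V\right)$)
$y{\left(O \right)} - \left(P{\left(-961,-306 \right)} + 545016\right) = 82 \cdot 2 i \sqrt{197} \left(-1027 + 2 \cdot 2 i \sqrt{197}\right) - \left(\left(-7 + \left(-306\right)^{2}\right) + 545016\right) = 82 \cdot 2 i \sqrt{197} \left(-1027 + 4 i \sqrt{197}\right) - \left(\left(-7 + 93636\right) + 545016\right) = 164 i \sqrt{197} \left(-1027 + 4 i \sqrt{197}\right) - \left(93629 + 545016\right) = 164 i \sqrt{197} \left(-1027 + 4 i \sqrt{197}\right) - 638645 = -638645 + 164 i \sqrt{197} \left(-1027 + 4 i \sqrt{197}\right)$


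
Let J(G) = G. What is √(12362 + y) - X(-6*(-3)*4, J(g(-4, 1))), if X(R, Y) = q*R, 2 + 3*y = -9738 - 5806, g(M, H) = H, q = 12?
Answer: -864 + 2*√1795 ≈ -779.27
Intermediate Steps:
y = -5182 (y = -⅔ + (-9738 - 5806)/3 = -⅔ + (⅓)*(-15544) = -⅔ - 15544/3 = -5182)
X(R, Y) = 12*R
√(12362 + y) - X(-6*(-3)*4, J(g(-4, 1))) = √(12362 - 5182) - 12*-6*(-3)*4 = √7180 - 12*18*4 = 2*√1795 - 12*72 = 2*√1795 - 1*864 = 2*√1795 - 864 = -864 + 2*√1795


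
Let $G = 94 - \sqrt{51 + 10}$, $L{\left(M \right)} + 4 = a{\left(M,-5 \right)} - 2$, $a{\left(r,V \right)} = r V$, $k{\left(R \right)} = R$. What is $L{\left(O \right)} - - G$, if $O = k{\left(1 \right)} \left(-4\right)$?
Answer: $108 - \sqrt{61} \approx 100.19$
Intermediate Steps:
$a{\left(r,V \right)} = V r$
$O = -4$ ($O = 1 \left(-4\right) = -4$)
$L{\left(M \right)} = -6 - 5 M$ ($L{\left(M \right)} = -4 - \left(2 + 5 M\right) = -6 - 5 M$)
$G = 94 - \sqrt{61} \approx 86.19$
$L{\left(O \right)} - - G = \left(-6 - -20\right) - - (94 - \sqrt{61}) = \left(-6 + 20\right) - \left(-94 + \sqrt{61}\right) = 14 + \left(94 - \sqrt{61}\right) = 108 - \sqrt{61}$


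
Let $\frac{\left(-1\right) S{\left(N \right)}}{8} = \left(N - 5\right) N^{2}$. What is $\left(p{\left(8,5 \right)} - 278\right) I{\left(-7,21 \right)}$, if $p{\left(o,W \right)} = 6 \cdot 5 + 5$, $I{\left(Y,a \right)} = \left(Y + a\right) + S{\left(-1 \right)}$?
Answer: $-15066$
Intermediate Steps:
$S{\left(N \right)} = - 8 N^{2} \left(-5 + N\right)$ ($S{\left(N \right)} = - 8 \left(N - 5\right) N^{2} = - 8 \left(-5 + N\right) N^{2} = - 8 N^{2} \left(-5 + N\right)$)
$I{\left(Y,a \right)} = 48 + Y + a$ ($I{\left(Y,a \right)} = \left(Y + a\right) + 8 \left(-1\right)^{2} \left(5 - -1\right) = \left(Y + a\right) + 8 \cdot 1 \left(5 + 1\right) = \left(Y + a\right) + 8 \cdot 1 \cdot 6 = \left(Y + a\right) + 48 = 48 + Y + a$)
$p{\left(o,W \right)} = 35$ ($p{\left(o,W \right)} = 30 + 5 = 35$)
$\left(p{\left(8,5 \right)} - 278\right) I{\left(-7,21 \right)} = \left(35 - 278\right) \left(48 - 7 + 21\right) = \left(-243\right) 62 = -15066$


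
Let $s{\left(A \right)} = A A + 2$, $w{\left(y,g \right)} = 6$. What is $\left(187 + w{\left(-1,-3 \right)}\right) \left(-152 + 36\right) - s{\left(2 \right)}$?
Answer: $-22394$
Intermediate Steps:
$s{\left(A \right)} = 2 + A^{2}$ ($s{\left(A \right)} = A^{2} + 2 = 2 + A^{2}$)
$\left(187 + w{\left(-1,-3 \right)}\right) \left(-152 + 36\right) - s{\left(2 \right)} = \left(187 + 6\right) \left(-152 + 36\right) - \left(2 + 2^{2}\right) = 193 \left(-116\right) - \left(2 + 4\right) = -22388 - 6 = -22394$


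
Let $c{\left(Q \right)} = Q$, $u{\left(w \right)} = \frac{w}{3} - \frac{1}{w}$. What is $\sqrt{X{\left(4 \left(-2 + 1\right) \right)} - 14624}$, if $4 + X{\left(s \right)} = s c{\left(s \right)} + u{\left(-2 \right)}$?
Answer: $\frac{i \sqrt{526038}}{6} \approx 120.88 i$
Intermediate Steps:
$u{\left(w \right)} = - \frac{1}{w} + \frac{w}{3}$ ($u{\left(w \right)} = w \frac{1}{3} - \frac{1}{w} = \frac{w}{3} - \frac{1}{w} = - \frac{1}{w} + \frac{w}{3}$)
$X{\left(s \right)} = - \frac{25}{6} + s^{2}$ ($X{\left(s \right)} = -4 + \left(s s + \left(- \frac{1}{-2} + \frac{1}{3} \left(-2\right)\right)\right) = -4 + \left(s^{2} - \frac{1}{6}\right) = -4 + \left(- \frac{1}{6} + s^{2}\right) = - \frac{25}{6} + s^{2}$)
$\sqrt{X{\left(4 \left(-2 + 1\right) \right)} - 14624} = \sqrt{\left(- \frac{25}{6} + \left(4 \left(-2 + 1\right)\right)^{2}\right) - 14624} = \sqrt{\left(- \frac{25}{6} + \left(4 \left(-1\right)\right)^{2}\right) - 14624} = \sqrt{\left(- \frac{25}{6} + \left(-4\right)^{2}\right) - 14624} = \sqrt{\left(- \frac{25}{6} + 16\right) - 14624} = \sqrt{\frac{71}{6} - 14624} = \sqrt{- \frac{87673}{6}} = \frac{i \sqrt{526038}}{6}$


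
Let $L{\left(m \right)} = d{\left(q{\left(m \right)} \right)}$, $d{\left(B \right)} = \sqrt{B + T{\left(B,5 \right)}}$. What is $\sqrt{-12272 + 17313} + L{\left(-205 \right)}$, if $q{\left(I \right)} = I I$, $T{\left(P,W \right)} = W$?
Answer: $71 + 3 \sqrt{4670} \approx 276.01$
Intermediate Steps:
$q{\left(I \right)} = I^{2}$
$d{\left(B \right)} = \sqrt{5 + B}$ ($d{\left(B \right)} = \sqrt{B + 5} = \sqrt{5 + B}$)
$L{\left(m \right)} = \sqrt{5 + m^{2}}$
$\sqrt{-12272 + 17313} + L{\left(-205 \right)} = \sqrt{-12272 + 17313} + \sqrt{5 + \left(-205\right)^{2}} = \sqrt{5041} + \sqrt{5 + 42025} = 71 + \sqrt{42030} = 71 + 3 \sqrt{4670}$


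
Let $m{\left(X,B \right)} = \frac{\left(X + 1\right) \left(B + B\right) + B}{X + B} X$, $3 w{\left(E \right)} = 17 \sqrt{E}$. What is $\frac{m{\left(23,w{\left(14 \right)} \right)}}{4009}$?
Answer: $- \frac{4559842}{2866435} + \frac{1321971 \sqrt{14}}{2866435} \approx 0.13484$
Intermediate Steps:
$w{\left(E \right)} = \frac{17 \sqrt{E}}{3}$
$m{\left(X,B \right)} = \frac{X \left(B + 2 B \left(1 + X\right)\right)}{B + X}$ ($m{\left(X,B \right)} = \frac{\left(1 + X\right) 2 B + B}{B + X} X = \frac{2 B \left(1 + X\right) + B}{B + X} X = \frac{B + 2 B \left(1 + X\right)}{B + X} X = \frac{X \left(B + 2 B \left(1 + X\right)\right)}{B + X}$)
$\frac{m{\left(23,w{\left(14 \right)} \right)}}{4009} = \frac{\frac{17 \sqrt{14}}{3} \cdot 23 \frac{1}{\frac{17 \sqrt{14}}{3} + 23} \left(3 + 2 \cdot 23\right)}{4009} = \frac{17 \sqrt{14}}{3} \cdot 23 \frac{1}{23 + \frac{17 \sqrt{14}}{3}} \left(3 + 46\right) \frac{1}{4009} = \frac{17 \sqrt{14}}{3} \cdot 23 \frac{1}{23 + \frac{17 \sqrt{14}}{3}} \cdot 49 \cdot \frac{1}{4009} = \frac{19159 \sqrt{14}}{3 \left(23 + \frac{17 \sqrt{14}}{3}\right)} \frac{1}{4009} = \frac{19159 \sqrt{14}}{12027 \left(23 + \frac{17 \sqrt{14}}{3}\right)}$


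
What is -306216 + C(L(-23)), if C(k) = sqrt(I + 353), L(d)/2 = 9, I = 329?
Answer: -306216 + sqrt(682) ≈ -3.0619e+5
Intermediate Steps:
L(d) = 18 (L(d) = 2*9 = 18)
C(k) = sqrt(682) (C(k) = sqrt(329 + 353) = sqrt(682))
-306216 + C(L(-23)) = -306216 + sqrt(682)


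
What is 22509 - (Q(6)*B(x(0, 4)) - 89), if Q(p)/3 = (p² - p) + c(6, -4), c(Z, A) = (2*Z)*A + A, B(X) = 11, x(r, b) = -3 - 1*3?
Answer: 23324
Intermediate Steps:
x(r, b) = -6 (x(r, b) = -3 - 3 = -6)
c(Z, A) = A + 2*A*Z (c(Z, A) = 2*A*Z + A = A + 2*A*Z)
Q(p) = -156 - 3*p + 3*p² (Q(p) = 3*((p² - p) - 4*(1 + 2*6)) = 3*((p² - p) - 4*(1 + 12)) = 3*((p² - p) - 4*13) = 3*((p² - p) - 52) = 3*(-52 + p² - p) = -156 - 3*p + 3*p²)
22509 - (Q(6)*B(x(0, 4)) - 89) = 22509 - ((-156 - 3*6 + 3*6²)*11 - 89) = 22509 - ((-156 - 18 + 3*36)*11 - 89) = 22509 - ((-156 - 18 + 108)*11 - 89) = 22509 - (-66*11 - 89) = 22509 - (-726 - 89) = 22509 - 1*(-815) = 22509 + 815 = 23324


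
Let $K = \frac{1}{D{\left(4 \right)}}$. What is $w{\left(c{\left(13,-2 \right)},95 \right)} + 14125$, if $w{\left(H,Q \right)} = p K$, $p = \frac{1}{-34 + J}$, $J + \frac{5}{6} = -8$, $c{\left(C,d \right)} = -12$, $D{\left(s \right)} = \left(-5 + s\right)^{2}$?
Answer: $\frac{3630119}{257} \approx 14125.0$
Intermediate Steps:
$J = - \frac{53}{6}$ ($J = - \frac{5}{6} - 8 = - \frac{53}{6} \approx -8.8333$)
$K = 1$ ($K = \frac{1}{\left(-5 + 4\right)^{2}} = \frac{1}{\left(-1\right)^{2}} = 1^{-1} = 1$)
$p = - \frac{6}{257}$ ($p = \frac{1}{-34 - \frac{53}{6}} = \frac{1}{- \frac{257}{6}} = - \frac{6}{257} \approx -0.023346$)
$w{\left(H,Q \right)} = - \frac{6}{257}$ ($w{\left(H,Q \right)} = \left(- \frac{6}{257}\right) 1 = - \frac{6}{257}$)
$w{\left(c{\left(13,-2 \right)},95 \right)} + 14125 = - \frac{6}{257} + 14125 = \frac{3630119}{257}$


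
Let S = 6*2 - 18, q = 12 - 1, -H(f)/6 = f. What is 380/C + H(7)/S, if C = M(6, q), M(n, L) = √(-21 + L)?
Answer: 7 - 38*I*√10 ≈ 7.0 - 120.17*I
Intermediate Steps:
H(f) = -6*f
q = 11
C = I*√10 (C = √(-21 + 11) = √(-10) = I*√10 ≈ 3.1623*I)
S = -6 (S = 12 - 18 = -6)
380/C + H(7)/S = 380/((I*√10)) - 6*7/(-6) = 380*(-I*√10/10) - 42*(-⅙) = -38*I*√10 + 7 = 7 - 38*I*√10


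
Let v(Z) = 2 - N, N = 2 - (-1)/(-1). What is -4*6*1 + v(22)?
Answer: -23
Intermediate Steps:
N = 1 (N = 2 - (-1)*(-1) = 2 - 1*1 = 2 - 1 = 1)
v(Z) = 1 (v(Z) = 2 - 1*1 = 2 - 1 = 1)
-4*6*1 + v(22) = -4*6*1 + 1 = -24*1 + 1 = -24 + 1 = -23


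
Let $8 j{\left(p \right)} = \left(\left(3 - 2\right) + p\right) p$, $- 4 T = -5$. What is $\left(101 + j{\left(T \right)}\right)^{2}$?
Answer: $\frac{168298729}{16384} \approx 10272.0$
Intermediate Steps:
$T = \frac{5}{4}$ ($T = \left(- \frac{1}{4}\right) \left(-5\right) = \frac{5}{4} \approx 1.25$)
$j{\left(p \right)} = \frac{p \left(1 + p\right)}{8}$ ($j{\left(p \right)} = \frac{\left(\left(3 - 2\right) + p\right) p}{8} = \frac{\left(1 + p\right) p}{8} = \frac{p \left(1 + p\right)}{8}$)
$\left(101 + j{\left(T \right)}\right)^{2} = \left(101 + \frac{1}{8} \cdot \frac{5}{4} \left(1 + \frac{5}{4}\right)\right)^{2} = \left(101 + \frac{1}{8} \cdot \frac{5}{4} \cdot \frac{9}{4}\right)^{2} = \left(101 + \frac{45}{128}\right)^{2} = \left(\frac{12973}{128}\right)^{2} = \frac{168298729}{16384}$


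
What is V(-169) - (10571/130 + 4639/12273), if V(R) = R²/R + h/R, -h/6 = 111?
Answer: -5117985739/20741370 ≈ -246.75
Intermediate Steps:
h = -666 (h = -6*111 = -666)
V(R) = R - 666/R (V(R) = R²/R - 666/R = R - 666/R)
V(-169) - (10571/130 + 4639/12273) = (-169 - 666/(-169)) - (10571/130 + 4639/12273) = (-169 - 666*(-1/169)) - (10571*(1/130) + 4639*(1/12273)) = (-169 + 666/169) - (10571/130 + 4639/12273) = -27895/169 - 1*130340953/1595490 = -27895/169 - 130340953/1595490 = -5117985739/20741370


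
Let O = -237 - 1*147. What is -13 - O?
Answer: 371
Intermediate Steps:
O = -384 (O = -237 - 147 = -384)
-13 - O = -13 - 1*(-384) = -13 + 384 = 371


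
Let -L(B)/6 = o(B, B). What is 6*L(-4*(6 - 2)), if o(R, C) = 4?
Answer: -144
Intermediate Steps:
L(B) = -24 (L(B) = -6*4 = -24)
6*L(-4*(6 - 2)) = 6*(-24) = -144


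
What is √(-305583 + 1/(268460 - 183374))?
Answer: I*√245811895385198/28362 ≈ 552.8*I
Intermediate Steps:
√(-305583 + 1/(268460 - 183374)) = √(-305583 + 1/85086) = √(-26000835137/85086) = I*√245811895385198/28362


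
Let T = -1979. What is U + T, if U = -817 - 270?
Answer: -3066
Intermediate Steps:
U = -1087
U + T = -1087 - 1979 = -3066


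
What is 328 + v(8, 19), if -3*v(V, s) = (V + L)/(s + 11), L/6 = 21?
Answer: 14693/45 ≈ 326.51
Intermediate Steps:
L = 126 (L = 6*21 = 126)
v(V, s) = -(126 + V)/(3*(11 + s)) (v(V, s) = -(V + 126)/(3*(s + 11)) = -(126 + V)/(3*(11 + s)))
328 + v(8, 19) = 328 + (-126 - 1*8)/(3*(11 + 19)) = 328 + (1/3)*(-126 - 8)/30 = 328 + (1/3)*(1/30)*(-134) = 328 - 67/45 = 14693/45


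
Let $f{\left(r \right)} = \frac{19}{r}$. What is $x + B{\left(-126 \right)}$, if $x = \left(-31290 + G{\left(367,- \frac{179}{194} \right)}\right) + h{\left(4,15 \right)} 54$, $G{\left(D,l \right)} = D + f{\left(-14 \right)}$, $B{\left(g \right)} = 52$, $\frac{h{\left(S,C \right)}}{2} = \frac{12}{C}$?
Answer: $- \frac{2155017}{70} \approx -30786.0$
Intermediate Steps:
$h{\left(S,C \right)} = \frac{24}{C}$ ($h{\left(S,C \right)} = 2 \frac{12}{C} = \frac{24}{C}$)
$G{\left(D,l \right)} = - \frac{19}{14} + D$ ($G{\left(D,l \right)} = D + \frac{19}{-14} = D + 19 \left(- \frac{1}{14}\right) = D - \frac{19}{14} = - \frac{19}{14} + D$)
$x = - \frac{2158657}{70}$ ($x = \left(-31290 + \left(- \frac{19}{14} + 367\right)\right) + \frac{24}{15} \cdot 54 = \left(-31290 + \frac{5119}{14}\right) + 24 \cdot \frac{1}{15} \cdot 54 = - \frac{432941}{14} + \frac{8}{5} \cdot 54 = - \frac{432941}{14} + \frac{432}{5} = - \frac{2158657}{70} \approx -30838.0$)
$x + B{\left(-126 \right)} = - \frac{2158657}{70} + 52 = - \frac{2155017}{70}$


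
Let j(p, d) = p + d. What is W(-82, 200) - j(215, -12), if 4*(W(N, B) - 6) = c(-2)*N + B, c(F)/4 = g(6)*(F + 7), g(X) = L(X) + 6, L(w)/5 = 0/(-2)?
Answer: -2607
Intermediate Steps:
L(w) = 0 (L(w) = 5*(0/(-2)) = 5*(0*(-1/2)) = 5*0 = 0)
j(p, d) = d + p
g(X) = 6 (g(X) = 0 + 6 = 6)
c(F) = 168 + 24*F (c(F) = 4*(6*(F + 7)) = 4*(6*(7 + F)) = 4*(42 + 6*F) = 168 + 24*F)
W(N, B) = 6 + 30*N + B/4 (W(N, B) = 6 + ((168 + 24*(-2))*N + B)/4 = 6 + ((168 - 48)*N + B)/4 = 6 + (120*N + B)/4 = 6 + (B + 120*N)/4 = 6 + (30*N + B/4) = 6 + 30*N + B/4)
W(-82, 200) - j(215, -12) = (6 + 30*(-82) + (1/4)*200) - (-12 + 215) = (6 - 2460 + 50) - 1*203 = -2404 - 203 = -2607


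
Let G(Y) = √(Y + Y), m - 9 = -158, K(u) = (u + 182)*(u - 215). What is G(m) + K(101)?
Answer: -32262 + I*√298 ≈ -32262.0 + 17.263*I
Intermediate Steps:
K(u) = (-215 + u)*(182 + u) (K(u) = (182 + u)*(-215 + u) = (-215 + u)*(182 + u))
m = -149 (m = 9 - 158 = -149)
G(Y) = √2*√Y (G(Y) = √(2*Y) = √2*√Y)
G(m) + K(101) = √2*√(-149) + (-39130 + 101² - 33*101) = √2*(I*√149) + (-39130 + 10201 - 3333) = I*√298 - 32262 = -32262 + I*√298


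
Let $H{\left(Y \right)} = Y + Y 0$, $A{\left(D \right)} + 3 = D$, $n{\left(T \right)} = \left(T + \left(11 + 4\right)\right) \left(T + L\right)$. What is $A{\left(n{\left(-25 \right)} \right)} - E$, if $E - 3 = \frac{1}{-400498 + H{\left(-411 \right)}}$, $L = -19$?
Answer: $\frac{173994507}{400909} \approx 434.0$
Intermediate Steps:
$n{\left(T \right)} = \left(-19 + T\right) \left(15 + T\right)$ ($n{\left(T \right)} = \left(T + \left(11 + 4\right)\right) \left(T - 19\right) = \left(T + 15\right) \left(-19 + T\right) = \left(15 + T\right) \left(-19 + T\right) = \left(-19 + T\right) \left(15 + T\right)$)
$A{\left(D \right)} = -3 + D$
$H{\left(Y \right)} = Y$ ($H{\left(Y \right)} = Y + 0 = Y$)
$E = \frac{1202726}{400909}$ ($E = 3 + \frac{1}{-400498 - 411} = 3 + \frac{1}{-400909} = 3 - \frac{1}{400909} = \frac{1202726}{400909} \approx 3.0$)
$A{\left(n{\left(-25 \right)} \right)} - E = \left(-3 - \left(185 - 625\right)\right) - \frac{1202726}{400909} = \left(-3 + \left(-285 + 625 + 100\right)\right) - \frac{1202726}{400909} = \left(-3 + 440\right) - \frac{1202726}{400909} = 437 - \frac{1202726}{400909} = \frac{173994507}{400909}$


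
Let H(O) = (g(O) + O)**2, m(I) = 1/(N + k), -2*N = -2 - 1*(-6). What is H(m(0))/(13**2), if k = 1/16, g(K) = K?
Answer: 1024/162409 ≈ 0.0063051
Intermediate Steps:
k = 1/16 ≈ 0.062500
N = -2 (N = -(-2 - 1*(-6))/2 = -(-2 + 6)/2 = -1/2*4 = -2)
m(I) = -16/31 (m(I) = 1/(-2 + 1/16) = 1/(-31/16) = -16/31)
H(O) = 4*O**2 (H(O) = (O + O)**2 = (2*O)**2 = 4*O**2)
H(m(0))/(13**2) = (4*(-16/31)**2)/(13**2) = (4*(256/961))/169 = (1024/961)*(1/169) = 1024/162409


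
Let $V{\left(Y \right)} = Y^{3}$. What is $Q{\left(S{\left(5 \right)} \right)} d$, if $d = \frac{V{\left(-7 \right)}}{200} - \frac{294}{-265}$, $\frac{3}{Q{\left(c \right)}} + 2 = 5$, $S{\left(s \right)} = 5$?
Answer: $- \frac{6419}{10600} \approx -0.60557$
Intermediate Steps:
$Q{\left(c \right)} = 1$ ($Q{\left(c \right)} = \frac{3}{-2 + 5} = \frac{3}{3} = 3 \cdot \frac{1}{3} = 1$)
$d = - \frac{6419}{10600}$ ($d = \frac{\left(-7\right)^{3}}{200} - \frac{294}{-265} = \left(-343\right) \frac{1}{200} - - \frac{294}{265} = - \frac{343}{200} + \frac{294}{265} = - \frac{6419}{10600} \approx -0.60557$)
$Q{\left(S{\left(5 \right)} \right)} d = 1 \left(- \frac{6419}{10600}\right) = - \frac{6419}{10600}$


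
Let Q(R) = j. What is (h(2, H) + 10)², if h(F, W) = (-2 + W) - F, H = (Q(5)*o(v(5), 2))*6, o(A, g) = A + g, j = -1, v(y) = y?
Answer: 1296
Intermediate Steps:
Q(R) = -1
H = -42 (H = -(5 + 2)*6 = -1*7*6 = -7*6 = -42)
h(F, W) = -2 + W - F
(h(2, H) + 10)² = ((-2 - 42 - 1*2) + 10)² = ((-2 - 42 - 2) + 10)² = (-46 + 10)² = (-36)² = 1296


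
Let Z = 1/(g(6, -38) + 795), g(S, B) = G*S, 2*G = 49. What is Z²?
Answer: 1/887364 ≈ 1.1269e-6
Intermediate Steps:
G = 49/2 (G = (½)*49 = 49/2 ≈ 24.500)
g(S, B) = 49*S/2
Z = 1/942 (Z = 1/((49/2)*6 + 795) = 1/(147 + 795) = 1/942 ≈ 0.0010616)
Z² = (1/942)² = 1/887364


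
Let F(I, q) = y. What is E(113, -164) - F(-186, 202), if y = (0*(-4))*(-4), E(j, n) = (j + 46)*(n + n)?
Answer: -52152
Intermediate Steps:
E(j, n) = 2*n*(46 + j) (E(j, n) = (46 + j)*(2*n) = 2*n*(46 + j))
y = 0 (y = 0*(-4) = 0)
F(I, q) = 0
E(113, -164) - F(-186, 202) = 2*(-164)*(46 + 113) - 1*0 = 2*(-164)*159 + 0 = -52152 + 0 = -52152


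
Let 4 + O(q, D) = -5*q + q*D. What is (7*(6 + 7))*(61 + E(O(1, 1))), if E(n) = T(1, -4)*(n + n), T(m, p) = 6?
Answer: -3185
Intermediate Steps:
O(q, D) = -4 - 5*q + D*q (O(q, D) = -4 + (-5*q + q*D) = -4 + (-5*q + D*q) = -4 - 5*q + D*q)
E(n) = 12*n (E(n) = 6*(n + n) = 6*(2*n) = 12*n)
(7*(6 + 7))*(61 + E(O(1, 1))) = (7*(6 + 7))*(61 + 12*(-4 - 5*1 + 1*1)) = (7*13)*(61 + 12*(-4 - 5 + 1)) = 91*(61 + 12*(-8)) = 91*(61 - 96) = 91*(-35) = -3185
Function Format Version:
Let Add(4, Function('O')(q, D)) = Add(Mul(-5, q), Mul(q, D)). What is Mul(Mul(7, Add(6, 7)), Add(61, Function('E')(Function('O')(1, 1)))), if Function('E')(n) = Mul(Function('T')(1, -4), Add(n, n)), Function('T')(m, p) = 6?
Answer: -3185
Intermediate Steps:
Function('O')(q, D) = Add(-4, Mul(-5, q), Mul(D, q)) (Function('O')(q, D) = Add(-4, Add(Mul(-5, q), Mul(q, D))) = Add(-4, Add(Mul(-5, q), Mul(D, q))) = Add(-4, Mul(-5, q), Mul(D, q)))
Function('E')(n) = Mul(12, n) (Function('E')(n) = Mul(6, Add(n, n)) = Mul(6, Mul(2, n)) = Mul(12, n))
Mul(Mul(7, Add(6, 7)), Add(61, Function('E')(Function('O')(1, 1)))) = Mul(Mul(7, Add(6, 7)), Add(61, Mul(12, Add(-4, Mul(-5, 1), Mul(1, 1))))) = Mul(Mul(7, 13), Add(61, Mul(12, Add(-4, -5, 1)))) = Mul(91, Add(61, Mul(12, -8))) = Mul(91, Add(61, -96)) = Mul(91, -35) = -3185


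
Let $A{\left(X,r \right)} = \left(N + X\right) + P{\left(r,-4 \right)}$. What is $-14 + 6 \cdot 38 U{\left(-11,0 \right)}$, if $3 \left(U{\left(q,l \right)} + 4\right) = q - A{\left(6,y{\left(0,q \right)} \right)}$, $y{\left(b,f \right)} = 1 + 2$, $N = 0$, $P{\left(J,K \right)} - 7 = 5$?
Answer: $-3130$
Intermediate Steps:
$P{\left(J,K \right)} = 12$ ($P{\left(J,K \right)} = 7 + 5 = 12$)
$y{\left(b,f \right)} = 3$
$A{\left(X,r \right)} = 12 + X$ ($A{\left(X,r \right)} = \left(0 + X\right) + 12 = X + 12 = 12 + X$)
$U{\left(q,l \right)} = -10 + \frac{q}{3}$ ($U{\left(q,l \right)} = -4 + \frac{q - \left(12 + 6\right)}{3} = -4 + \frac{q - 18}{3} = -4 + \frac{-18 + q}{3} = -4 + \left(-6 + \frac{q}{3}\right) = -10 + \frac{q}{3}$)
$-14 + 6 \cdot 38 U{\left(-11,0 \right)} = -14 + 6 \cdot 38 \left(-10 + \frac{1}{3} \left(-11\right)\right) = -14 + 228 \left(-10 - \frac{11}{3}\right) = -14 + 228 \left(- \frac{41}{3}\right) = -14 - 3116 = -3130$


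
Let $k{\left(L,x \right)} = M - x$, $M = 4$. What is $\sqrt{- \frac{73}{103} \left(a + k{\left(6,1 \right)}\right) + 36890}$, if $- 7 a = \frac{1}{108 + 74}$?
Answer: $\frac{\sqrt{12962860732666}}{18746} \approx 192.06$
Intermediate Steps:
$a = - \frac{1}{1274}$ ($a = - \frac{1}{7 \left(108 + 74\right)} = - \frac{1}{7 \cdot 182} = \left(- \frac{1}{7}\right) \frac{1}{182} = - \frac{1}{1274} \approx -0.00078493$)
$k{\left(L,x \right)} = 4 - x$
$\sqrt{- \frac{73}{103} \left(a + k{\left(6,1 \right)}\right) + 36890} = \sqrt{- \frac{73}{103} \left(- \frac{1}{1274} + \left(4 - 1\right)\right) + 36890} = \sqrt{\left(-73\right) \frac{1}{103} \left(- \frac{1}{1274} + \left(4 - 1\right)\right) + 36890} = \sqrt{- \frac{73 \left(- \frac{1}{1274} + 3\right)}{103} + 36890} = \sqrt{\left(- \frac{73}{103}\right) \frac{3821}{1274} + 36890} = \sqrt{- \frac{278933}{131222} + 36890} = \sqrt{\frac{4840500647}{131222}} = \frac{\sqrt{12962860732666}}{18746}$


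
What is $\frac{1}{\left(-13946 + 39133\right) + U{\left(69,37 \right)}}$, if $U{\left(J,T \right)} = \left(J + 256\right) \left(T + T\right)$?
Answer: $\frac{1}{49237} \approx 2.031 \cdot 10^{-5}$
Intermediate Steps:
$U{\left(J,T \right)} = 2 T \left(256 + J\right)$ ($U{\left(J,T \right)} = \left(256 + J\right) 2 T = 2 T \left(256 + J\right)$)
$\frac{1}{\left(-13946 + 39133\right) + U{\left(69,37 \right)}} = \frac{1}{\left(-13946 + 39133\right) + 2 \cdot 37 \left(256 + 69\right)} = \frac{1}{25187 + 2 \cdot 37 \cdot 325} = \frac{1}{25187 + 24050} = \frac{1}{49237}$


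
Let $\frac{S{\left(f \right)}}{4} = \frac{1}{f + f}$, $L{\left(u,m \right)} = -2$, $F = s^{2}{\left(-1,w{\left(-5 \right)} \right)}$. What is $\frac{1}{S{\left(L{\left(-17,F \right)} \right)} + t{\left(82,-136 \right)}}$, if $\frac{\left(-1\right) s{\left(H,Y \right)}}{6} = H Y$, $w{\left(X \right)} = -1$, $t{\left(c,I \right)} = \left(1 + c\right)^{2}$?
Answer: $\frac{1}{6888} \approx 0.00014518$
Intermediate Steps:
$s{\left(H,Y \right)} = - 6 H Y$
$F = 36$ ($F = \left(\left(-6\right) \left(-1\right) \left(-1\right)\right)^{2} = \left(-6\right)^{2} = 36$)
$S{\left(f \right)} = \frac{2}{f}$ ($S{\left(f \right)} = \frac{4}{f + f} = \frac{4}{2 f} = 4 \frac{1}{2 f} = \frac{2}{f}$)
$\frac{1}{S{\left(L{\left(-17,F \right)} \right)} + t{\left(82,-136 \right)}} = \frac{1}{\frac{2}{-2} + \left(1 + 82\right)^{2}} = \frac{1}{2 \left(- \frac{1}{2}\right) + 83^{2}} = \frac{1}{-1 + 6889} = \frac{1}{6888}$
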